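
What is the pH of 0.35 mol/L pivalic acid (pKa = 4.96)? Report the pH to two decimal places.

pH = 2.71

(CH3)3CCOOH ⇌ (CH3)3CCOO- + H+
Ka = 10^(−4.96) = 1.10 × 10^-5
Ka = x²/(0.35 − x) = 1.10 × 10^-5
Assume x ≪ 0.35: x ≈ √(1.10 × 10^-5 × 0.35) = 1.96 × 10^-3 M
Check: 0.56% ionized — well under 5%, approximation valid.
pH = −log[H+] = −log(1.96 × 10^-3) = 2.71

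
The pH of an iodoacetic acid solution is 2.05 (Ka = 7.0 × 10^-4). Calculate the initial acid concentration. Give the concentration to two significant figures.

[H+] = 10^(-2.05) = 8.91 × 10^-3 M = x
Ka = x²/(C₀ − x) ⇒ C₀ = x + x²/Ka
C₀ = 8.91 × 10^-3 + (8.91 × 10^-3)²/(7.0 × 10^-4) = 1.22 × 10^-1 M

C₀ = 1.2 × 10^-1 M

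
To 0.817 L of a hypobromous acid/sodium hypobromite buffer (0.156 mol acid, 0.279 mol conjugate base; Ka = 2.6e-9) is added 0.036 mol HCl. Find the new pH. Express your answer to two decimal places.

pH = 8.69

Added H+ converts OBr- to HOBr: HOBr → 0.192 mol, OBr- → 0.243 mol.
pKa = −log(2.6 × 10^-9) = 8.585
pH = pKa + log(n_OBr-/n_HOBr) = 8.585 + log(0.243/0.192) = 8.585 + (+0.102)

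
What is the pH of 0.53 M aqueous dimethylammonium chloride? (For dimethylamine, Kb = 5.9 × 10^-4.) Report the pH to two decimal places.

(CH3)2NH2+ is the conjugate acid of the weak base (CH3)2NH.
Ka = Kw/Kb = 1.0×10^-14 / 5.9 × 10^-4 = 1.69 × 10^-11
Let x = [H+] at equilibrium. Ka = x²/(0.53 − x).
Neglecting x in the denominator: x = √(1.69 × 10^-11 × 0.53) = 2.99 × 10^-6 M
pH = −log[H+] = −log(2.99 × 10^-6) = 5.52

pH = 5.52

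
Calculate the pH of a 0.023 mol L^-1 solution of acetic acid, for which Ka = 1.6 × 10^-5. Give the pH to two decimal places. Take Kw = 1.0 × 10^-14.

pH = 3.22

CH3COOH ⇌ CH3COO- + H+
From the ICE table, Ka = [H+]²/(0.023 − [H+]) = 1.6 × 10^-5.
Neglecting [H+] in the denominator: [H+] = √(1.6 × 10^-5 × 0.023) = 6.07 × 10^-4 M
pH = −log(6.07 × 10^-4) = 3.22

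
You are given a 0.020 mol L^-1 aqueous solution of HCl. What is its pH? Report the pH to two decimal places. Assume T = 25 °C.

HCl is a strong acid and dissociates completely, so [H+] = 0.020 M.
pH = -log(0.02) = 1.70

pH = 1.70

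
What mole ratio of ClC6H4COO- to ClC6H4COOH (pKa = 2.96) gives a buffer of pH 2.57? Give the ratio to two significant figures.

ratio = 0.41

pH = pKa + log(r) ⇒ log(r) = 2.57 − 2.96 = -0.39
r = [ClC6H4COO-]/[ClC6H4COOH] = 10^(-0.39) = 0.407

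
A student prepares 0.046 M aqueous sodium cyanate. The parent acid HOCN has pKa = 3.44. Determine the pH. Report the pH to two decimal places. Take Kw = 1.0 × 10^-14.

OCN- is the conjugate base of the weak acid HOCN.
Ka = 10^(−3.44) = 3.63 × 10^-4
Kb = Kw/Ka = 1.0×10^-14 / 3.63 × 10^-4 = 2.75 × 10^-11
From the ICE table, Kb = [OH-]²/(0.046 − [OH-]) = 2.75 × 10^-11.
Neglecting [OH-] in the denominator: [OH-] = √(2.75 × 10^-11 × 0.046) = 1.12 × 10^-6 M
Check: 0.0024% ionized — well under 5%, approximation valid.
pOH = 5.95, so pH = 14.00 − pOH = 8.05

pH = 8.05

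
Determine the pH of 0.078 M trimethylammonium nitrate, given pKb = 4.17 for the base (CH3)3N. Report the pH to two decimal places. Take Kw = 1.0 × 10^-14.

(CH3)3NH+ is the conjugate acid of the weak base (CH3)3N.
Kb = 10^(−4.17) = 6.76 × 10^-5
Ka = Kw/Kb = 1.0×10^-14 / 6.76 × 10^-5 = 1.48 × 10^-10
Ka = [H+]²/(0.078 − [H+]) = 1.48 × 10^-10
Assume [H+] ≪ 0.078: [H+] ≈ √(1.48 × 10^-10 × 0.078) = 3.40 × 10^-6 M
pH = −log[H+] = −log(3.40 × 10^-6) = 5.47

pH = 5.47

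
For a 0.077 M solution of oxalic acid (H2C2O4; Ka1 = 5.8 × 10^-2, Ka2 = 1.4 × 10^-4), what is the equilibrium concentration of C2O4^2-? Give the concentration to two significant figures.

1.4 × 10^-4 M

First ionization gives [H+] ≈ [HC2O4-] = 4.38 × 10^-2 M.
Second step: Ka2 = [H+][C2O4^2-]/[HC2O4-] ≈ [C2O4^2-] (since [H+] ≈ [HC2O4-]).
So [C2O4^2-] ≈ Ka2.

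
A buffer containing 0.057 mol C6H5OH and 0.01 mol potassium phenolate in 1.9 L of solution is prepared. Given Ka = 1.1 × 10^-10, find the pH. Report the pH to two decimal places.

pKa = −log(1.1 × 10^-10) = 9.959
Using pH = pKa + log([base]/[acid]) with [base]/[acid] = 0.01/0.057:
pH = 9.959 + (-0.756) = 9.20

pH = 9.20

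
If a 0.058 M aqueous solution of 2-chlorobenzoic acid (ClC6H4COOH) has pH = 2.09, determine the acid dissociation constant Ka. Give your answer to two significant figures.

[H+] = 10^(-2.09) = 8.13 × 10^-3 M
At equilibrium [HA] = 0.058 − 8.13 × 10^-3 = 4.99 × 10^-2 M
Ka = [H+][A-]/[HA] = (8.13 × 10^-3)² / 4.99 × 10^-2 = 1.3 × 10^-3

Ka = 1.3 × 10^-3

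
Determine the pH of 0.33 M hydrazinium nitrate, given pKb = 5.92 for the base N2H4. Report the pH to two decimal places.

N2H5+ is the conjugate acid of the weak base N2H4.
Kb = 10^(−5.92) = 1.20 × 10^-6
Ka = Kw/Kb = 1.0×10^-14 / 1.20 × 10^-6 = 8.33 × 10^-9
Let x = [H+] at equilibrium. Ka = x²/(0.33 − x).
Assume x ≪ 0.33: x ≈ √(8.33 × 10^-9 × 0.33) = 5.24 × 10^-5 M
Check: 0.016% ionized — well under 5%, approximation valid.
pH = −log[H+] = −log(5.24 × 10^-5) = 4.28

pH = 4.28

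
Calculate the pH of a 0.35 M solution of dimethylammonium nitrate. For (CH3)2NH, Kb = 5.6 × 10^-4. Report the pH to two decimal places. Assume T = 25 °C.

pH = 5.60

(CH3)2NH2+ is the conjugate acid of the weak base (CH3)2NH.
Ka = Kw/Kb = 1.0×10^-14 / 5.6 × 10^-4 = 1.79 × 10^-11
Let x = [H+] at equilibrium. Ka = x²/(0.35 − x).
Assume x ≪ 0.35: x ≈ √(1.79 × 10^-11 × 0.35) = 2.50 × 10^-6 M
(x/C₀ = 0.00072% < 5%, so the approximation holds.)
pH = −log(2.50 × 10^-6) = 5.60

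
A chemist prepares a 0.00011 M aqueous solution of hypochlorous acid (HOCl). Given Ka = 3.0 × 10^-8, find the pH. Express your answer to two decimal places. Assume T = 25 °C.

HOCl ⇌ OCl- + H+
Ka = [H+]²/(0.00011 − [H+]) = 3.0 × 10^-8
Assume [H+] ≪ 0.00011: [H+] ≈ √(3.0 × 10^-8 × 0.00011) = 1.82 × 10^-6 M
([H+]/C₀ = 1.7% < 5%, so the approximation holds.)
pH = −log(1.82 × 10^-6) = 5.74

pH = 5.74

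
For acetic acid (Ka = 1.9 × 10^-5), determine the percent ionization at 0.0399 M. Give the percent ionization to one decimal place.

CH3COOH ⇌ CH3COO- + H+; let x = [H+] at equilibrium.
x ≈ √(Ka·C₀) = √(1.9 × 10^-5 × 0.0399) = 8.71 × 10^-4 M
Fraction ionized = 8.71 × 10^-4 / 0.0399 = 0.0218 → 2.2%

2.2%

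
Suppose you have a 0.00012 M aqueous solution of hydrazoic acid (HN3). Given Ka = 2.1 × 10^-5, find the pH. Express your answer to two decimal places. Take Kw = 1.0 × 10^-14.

pH = 4.39

HN3 ⇌ N3- + H+
Ka = x²/(0.00012 − x) = 2.1 × 10^-5
Here C₀/Ka ≈ 5.71, so the small-x approximation fails. Use the quadratic:
x = (−Ka + √(Ka² + 4·Ka·C₀))/2 = 4.08 × 10^-5 M
pH = −log[H+] = −log(4.08 × 10^-5) = 4.39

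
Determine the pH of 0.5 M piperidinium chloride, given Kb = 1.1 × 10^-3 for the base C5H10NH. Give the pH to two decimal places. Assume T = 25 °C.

C5H10NH2+ is the conjugate acid of the weak base C5H10NH.
Ka = Kw/Kb = 1.0×10^-14 / 1.1 × 10^-3 = 9.09 × 10^-12
From the ICE table, Ka = [H+]²/(0.5 − [H+]) = 9.09 × 10^-12.
Neglecting [H+] in the denominator: [H+] = √(9.09 × 10^-12 × 0.5) = 2.13 × 10^-6 M
([H+]/C₀ = 0.00043% < 5%, so the approximation holds.)
pH = −log(2.13 × 10^-6) = 5.67

pH = 5.67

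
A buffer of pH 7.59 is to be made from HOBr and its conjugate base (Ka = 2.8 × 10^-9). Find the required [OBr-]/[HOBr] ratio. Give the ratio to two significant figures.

ratio = 0.11

pKa = -log(2.8 × 10^-9) = 8.553
pH = pKa + log(r) ⇒ log(r) = 7.59 − 8.553 = -0.963
r = [OBr-]/[HOBr] = 10^(-0.963) = 0.109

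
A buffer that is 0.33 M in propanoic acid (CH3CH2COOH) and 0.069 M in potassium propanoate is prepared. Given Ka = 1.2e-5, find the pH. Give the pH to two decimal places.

pH = 4.24

pKa = −log(1.2 × 10^-5) = 4.921
pH = pKa + log([A⁻]/[HA]) = 4.921 + log(0.069/0.33)
pH = 4.921 + (-0.680) = 4.24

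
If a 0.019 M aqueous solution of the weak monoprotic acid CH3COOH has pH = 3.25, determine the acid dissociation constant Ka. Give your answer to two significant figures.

Ka = 1.7 × 10^-5

[H+] = 10^(-3.25) = 5.62 × 10^-4 M
At equilibrium [HA] = 0.019 − 5.62 × 10^-4 = 1.84 × 10^-2 M
Ka = [H+][A-]/[HA] = (5.62 × 10^-4)² / 1.84 × 10^-2 = 1.7 × 10^-5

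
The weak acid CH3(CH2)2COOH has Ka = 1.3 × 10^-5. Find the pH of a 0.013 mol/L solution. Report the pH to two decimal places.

CH3(CH2)2COOH ⇌ CH3(CH2)2COO- + H+
From the ICE table, Ka = x²/(0.013 − x) = 1.3 × 10^-5.
Since Ka ≪ C₀, x ≈ √(Ka·C₀) = 4.11 × 10^-4 M.
(x/C₀ = 3.2% < 5%, so the approximation holds.)
pH = −log(4.11 × 10^-4) = 3.39

pH = 3.39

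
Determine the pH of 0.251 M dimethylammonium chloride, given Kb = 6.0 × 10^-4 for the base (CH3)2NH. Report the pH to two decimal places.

pH = 5.69

(CH3)2NH2+ is the conjugate acid of the weak base (CH3)2NH.
Ka = Kw/Kb = 1.0×10^-14 / 6.0 × 10^-4 = 1.67 × 10^-11
From the ICE table, Ka = x²/(0.251 − x) = 1.67 × 10^-11.
Since Ka ≪ C₀, x ≈ √(Ka·C₀) = 2.05 × 10^-6 M.
(x/C₀ = 0.00082% < 5%, so the approximation holds.)
pH = −log[H+] = −log(2.05 × 10^-6) = 5.69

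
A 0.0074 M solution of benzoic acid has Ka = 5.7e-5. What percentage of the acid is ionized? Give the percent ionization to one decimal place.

8.4%

C6H5COOH ⇌ C6H5COO- + H+; let x = [H+] at equilibrium.
Solve x² + 5.7e-05x − 4.22e-07 = 0 → x = 6.22 × 10^-4 M
% ionization = x/C₀ × 100% = 6.22 × 10^-4/0.0074 × 100% = 8.4%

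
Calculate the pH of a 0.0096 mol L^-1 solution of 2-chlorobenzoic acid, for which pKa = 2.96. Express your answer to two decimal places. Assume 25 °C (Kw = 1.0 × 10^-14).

ClC6H4COOH ⇌ ClC6H4COO- + H+
Ka = 10^(−2.96) = 1.10 × 10^-3
From the ICE table, Ka = [H+]²/(0.0096 − [H+]) = 1.10 × 10^-3.
The 5% rule fails; solving [H+]² + Ka·[H+] − Ka·C₀ = 0 exactly:
[H+] = [−0.0011 + √(0.0011² + 4.22e-05)]/2 = 2.75 × 10^-3 M
pH = −log(2.75 × 10^-3) = 2.56

pH = 2.56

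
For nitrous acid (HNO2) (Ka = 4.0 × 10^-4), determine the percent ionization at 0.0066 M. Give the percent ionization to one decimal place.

21.8%

HNO2 ⇌ NO2- + H+; let x = [H+] at equilibrium.
Solve x² + 0.0004x − 2.64e-06 = 0 → x = 1.44 × 10^-3 M
Fraction ionized = 1.44 × 10^-3 / 0.0066 = 0.2182 → 21.8%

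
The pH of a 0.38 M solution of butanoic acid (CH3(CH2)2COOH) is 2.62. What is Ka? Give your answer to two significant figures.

Ka = 1.5 × 10^-5

[H+] = 10^(-2.62) = 2.40 × 10^-3 M
At equilibrium [HA] = 0.38 − 2.40 × 10^-3 = 3.78 × 10^-1 M
Ka = [H+][A-]/[HA] = (2.40 × 10^-3)² / 3.78 × 10^-1 = 1.5 × 10^-5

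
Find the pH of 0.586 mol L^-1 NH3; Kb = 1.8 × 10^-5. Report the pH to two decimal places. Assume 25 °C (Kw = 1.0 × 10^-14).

pH = 11.51

NH3 + H2O ⇌ NH4+ + OH-
Kb = x²/(0.586 − x) = 1.8 × 10^-5
Assume x ≪ 0.586: x ≈ √(1.8 × 10^-5 × 0.586) = 3.25 × 10^-3 M
Check: 0.55% ionized — well under 5%, approximation valid.
pOH = 2.49, so pH = 14.00 − pOH = 11.51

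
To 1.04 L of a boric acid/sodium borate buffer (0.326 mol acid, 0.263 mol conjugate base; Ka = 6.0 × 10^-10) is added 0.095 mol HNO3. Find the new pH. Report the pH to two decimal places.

After neutralization: n(B(OH)3) = 0.421 mol, n(B(OH)4-) = 0.168 mol.
pKa = −log(6.0 × 10^-10) = 9.222
Henderson–Hasselbalch with mole ratio 0.168/0.421: pH = 9.222 + (-0.399)

pH = 8.82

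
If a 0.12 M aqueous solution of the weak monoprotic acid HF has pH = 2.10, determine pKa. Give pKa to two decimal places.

[H+] = 10^(-2.10) = 7.94 × 10^-3 M
At equilibrium [HA] = 0.12 − 7.94 × 10^-3 = 1.12 × 10^-1 M
Ka = [H+][A-]/[HA] = (7.94 × 10^-3)² / 1.12 × 10^-1 = 5.63 × 10^-4
pKa = -log(5.63 × 10^-4) = 3.25

pKa = 3.25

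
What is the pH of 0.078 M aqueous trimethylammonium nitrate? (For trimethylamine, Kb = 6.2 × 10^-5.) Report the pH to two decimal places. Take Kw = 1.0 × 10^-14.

pH = 5.45

(CH3)3NH+ is the conjugate acid of the weak base (CH3)3N.
Ka = Kw/Kb = 1.0×10^-14 / 6.2 × 10^-5 = 1.61 × 10^-10
From the ICE table, Ka = x²/(0.078 − x) = 1.61 × 10^-10.
Assume x ≪ 0.078: x ≈ √(1.61 × 10^-10 × 0.078) = 3.54 × 10^-6 M
(x/C₀ = 0.0045% < 5%, so the approximation holds.)
pH = −log[H+] = −log(3.54 × 10^-6) = 5.45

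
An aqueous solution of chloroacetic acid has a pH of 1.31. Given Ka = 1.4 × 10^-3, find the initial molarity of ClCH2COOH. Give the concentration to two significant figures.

C₀ = 1.8 M

[H+] = 10^(-1.31) = 4.90 × 10^-2 M = x
Ka = x²/(C₀ − x) ⇒ C₀ = x + x²/Ka
C₀ = 4.90 × 10^-2 + (4.90 × 10^-2)²/(1.4 × 10^-3) = 1.76 M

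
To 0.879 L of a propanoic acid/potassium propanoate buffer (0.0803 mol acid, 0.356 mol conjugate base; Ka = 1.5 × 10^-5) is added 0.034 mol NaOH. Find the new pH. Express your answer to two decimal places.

pH = 5.75

After neutralization: n(CH3CH2COOH) = 0.0463 mol, n(CH3CH2COO-) = 0.39 mol.
pKa = −log(1.5 × 10^-5) = 4.824
pH = pKa + log(n_CH3CH2COO-/n_CH3CH2COOH) = 4.824 + log(0.39/0.0463) = 4.824 + (+0.925)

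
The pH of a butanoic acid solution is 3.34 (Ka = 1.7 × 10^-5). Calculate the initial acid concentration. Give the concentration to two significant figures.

[H+] = 10^(-3.34) = 4.57 × 10^-4 M = x
Ka = x²/(C₀ − x) ⇒ C₀ = x + x²/Ka
C₀ = 4.57 × 10^-4 + (4.57 × 10^-4)²/(1.7 × 10^-5) = 1.27 × 10^-2 M

C₀ = 1.3 × 10^-2 M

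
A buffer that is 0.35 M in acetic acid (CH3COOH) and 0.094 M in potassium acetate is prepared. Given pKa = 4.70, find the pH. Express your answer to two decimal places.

Henderson–Hasselbalch: pH = pKa + log([CH3COO-]/[CH3COOH]) = 4.70 + log(0.094/0.35)
pH = 4.70 + (-0.571) = 4.13

pH = 4.13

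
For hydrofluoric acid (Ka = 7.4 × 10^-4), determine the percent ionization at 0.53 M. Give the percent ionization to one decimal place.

HF ⇌ F- + H+; let x = [H+] at equilibrium.
x ≈ √(Ka·C₀) = √(7.4 × 10^-4 × 0.53) = 1.98 × 10^-2 M
% ionization = x/C₀ × 100% = 1.98 × 10^-2/0.53 × 100% = 3.7%

3.7%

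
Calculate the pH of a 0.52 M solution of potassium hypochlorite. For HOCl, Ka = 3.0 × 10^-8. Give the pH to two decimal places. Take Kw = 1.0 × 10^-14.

OCl- is the conjugate base of the weak acid HOCl.
Kb = Kw/Ka = 1.0×10^-14 / 3.0 × 10^-8 = 3.33 × 10^-7
Kb = [OH-]²/(0.52 − [OH-]) = 3.33 × 10^-7
Neglecting [OH-] in the denominator: [OH-] = √(3.33 × 10^-7 × 0.52) = 4.16 × 10^-4 M
([OH-]/C₀ = 0.08% < 5%, so the approximation holds.)
pOH = 3.38, so pH = 14.00 − pOH = 10.62

pH = 10.62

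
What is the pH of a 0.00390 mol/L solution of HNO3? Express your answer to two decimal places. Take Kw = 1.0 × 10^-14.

pH = 2.41

HNO3 is a strong acid and dissociates completely, so [H+] = 0.00390 M.
pH = -log(0.0039) = 2.41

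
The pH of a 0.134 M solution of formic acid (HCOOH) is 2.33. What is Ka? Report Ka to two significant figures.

Ka = 1.7 × 10^-4

[H+] = 10^(-2.33) = 4.68 × 10^-3 M
At equilibrium [HA] = 0.134 − 4.68 × 10^-3 = 1.29 × 10^-1 M
Ka = [H+][A-]/[HA] = (4.68 × 10^-3)² / 1.29 × 10^-1 = 1.7 × 10^-4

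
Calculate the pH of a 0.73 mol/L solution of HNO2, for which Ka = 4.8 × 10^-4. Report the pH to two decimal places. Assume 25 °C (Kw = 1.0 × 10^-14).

pH = 1.73

HNO2 ⇌ NO2- + H+
From the ICE table, Ka = [H+]²/(0.73 − [H+]) = 4.8 × 10^-4.
Neglecting [H+] in the denominator: [H+] = √(4.8 × 10^-4 × 0.73) = 1.87 × 10^-2 M
([H+]/C₀ = 2.6% < 5%, so the approximation holds.)
pH = −log[H+] = −log(1.87 × 10^-2) = 1.73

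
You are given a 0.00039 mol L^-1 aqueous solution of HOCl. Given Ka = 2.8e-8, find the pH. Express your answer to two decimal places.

pH = 5.48

HOCl ⇌ OCl- + H+
From the ICE table, Ka = x²/(0.00039 − x) = 2.8 × 10^-8.
Assume x ≪ 0.00039: x ≈ √(2.8 × 10^-8 × 0.00039) = 3.30 × 10^-6 M
Check: 0.85% ionized — well under 5%, approximation valid.
pH = −log(3.30 × 10^-6) = 5.48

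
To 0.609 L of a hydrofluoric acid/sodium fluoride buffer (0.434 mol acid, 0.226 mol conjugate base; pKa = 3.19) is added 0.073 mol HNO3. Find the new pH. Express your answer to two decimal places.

Added H+ converts F- to HF: HF → 0.507 mol, F- → 0.153 mol.
Henderson–Hasselbalch with mole ratio 0.153/0.507: pH = 3.19 + (-0.520)

pH = 2.67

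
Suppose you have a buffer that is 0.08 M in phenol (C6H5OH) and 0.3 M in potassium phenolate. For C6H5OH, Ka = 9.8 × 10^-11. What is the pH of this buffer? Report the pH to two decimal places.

pH = 10.58

pKa = −log(9.8 × 10^-11) = 10.009
pH = pKa + log([A⁻]/[HA]) = 10.009 + log(0.3/0.08)
pH = 10.009 + (+0.574) = 10.58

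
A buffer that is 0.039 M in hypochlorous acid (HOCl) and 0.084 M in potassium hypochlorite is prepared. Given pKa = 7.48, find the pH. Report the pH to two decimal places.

pH = 7.81

Henderson–Hasselbalch: pH = pKa + log([OCl-]/[HOCl]) = 7.48 + log(0.084/0.039)
pH = 7.48 + (+0.333) = 7.81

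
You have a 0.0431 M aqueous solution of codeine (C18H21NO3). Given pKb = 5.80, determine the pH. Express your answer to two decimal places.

pH = 10.42

C18H21NO3 + H2O ⇌ C18H22NO3+ + OH-
Kb = 10^(−5.80) = 1.58 × 10^-6
Let x = [OH-] at equilibrium. Kb = x²/(0.0431 − x).
Neglecting x in the denominator: x = √(1.58 × 10^-6 × 0.0431) = 2.61 × 10^-4 M
pOH = −log(2.61 × 10^-4) = 3.58; pH = 14.00 − 3.58 = 10.42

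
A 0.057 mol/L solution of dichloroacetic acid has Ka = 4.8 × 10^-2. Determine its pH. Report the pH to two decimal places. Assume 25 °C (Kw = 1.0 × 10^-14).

pH = 1.47

Cl2CHCOOH ⇌ Cl2CHCOO- + H+
Ka = x²/(0.057 − x) = 4.8 × 10^-2
x is not negligible relative to C₀; solve x² + 0.048·x − 0.00274 = 0.
x = [−0.048 + √(0.048² + 0.0109)]/2 = 3.35 × 10^-2 M
pH = −log[H+] = −log(3.35 × 10^-2) = 1.47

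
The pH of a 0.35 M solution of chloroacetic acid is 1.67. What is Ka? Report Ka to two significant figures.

Ka = 1.4 × 10^-3

[H+] = 10^(-1.67) = 2.14 × 10^-2 M
At equilibrium [HA] = 0.35 − 2.14 × 10^-2 = 3.29 × 10^-1 M
Ka = [H+][A-]/[HA] = (2.14 × 10^-2)² / 3.29 × 10^-1 = 1.4 × 10^-3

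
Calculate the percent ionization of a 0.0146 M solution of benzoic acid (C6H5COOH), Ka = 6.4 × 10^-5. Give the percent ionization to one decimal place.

C6H5COOH ⇌ C6H5COO- + H+; let x = [H+] at equilibrium.
Solve x² + 6.4e-05x − 9.34e-07 = 0 → x = 9.35 × 10^-4 M
% ionization = x/C₀ × 100% = 9.35 × 10^-4/0.0146 × 100% = 6.4%

6.4%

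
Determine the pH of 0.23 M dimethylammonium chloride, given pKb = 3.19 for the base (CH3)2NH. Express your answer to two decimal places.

pH = 5.72

(CH3)2NH2+ is the conjugate acid of the weak base (CH3)2NH.
Kb = 10^(−3.19) = 6.46 × 10^-4
Ka = Kw/Kb = 1.0×10^-14 / 6.46 × 10^-4 = 1.55 × 10^-11
From the ICE table, Ka = x²/(0.23 − x) = 1.55 × 10^-11.
Assume x ≪ 0.23: x ≈ √(1.55 × 10^-11 × 0.23) = 1.89 × 10^-6 M
pH = −log(1.89 × 10^-6) = 5.72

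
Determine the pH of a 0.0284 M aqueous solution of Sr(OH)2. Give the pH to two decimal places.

Sr(OH)2 is a strong base (each formula unit releases 2 OH-); [OH-] = 0.0568 M.
pOH = -log(0.0568) = 1.25
pH = 14.00 - 1.25 = 12.75

pH = 12.75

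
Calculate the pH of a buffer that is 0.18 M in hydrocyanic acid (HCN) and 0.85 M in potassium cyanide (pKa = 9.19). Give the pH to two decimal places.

Using pH = pKa + log([base]/[acid]) with [base]/[acid] = 0.85/0.18:
pH = 9.19 + (+0.674) = 9.86

pH = 9.86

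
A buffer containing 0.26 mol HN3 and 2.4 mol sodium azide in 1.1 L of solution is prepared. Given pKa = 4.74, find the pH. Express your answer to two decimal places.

pH = 5.71

Henderson–Hasselbalch: pH = pKa + log([N3-]/[HN3]) = 4.74 + log(2.4/0.26)
pH = 4.74 + (+0.965) = 5.71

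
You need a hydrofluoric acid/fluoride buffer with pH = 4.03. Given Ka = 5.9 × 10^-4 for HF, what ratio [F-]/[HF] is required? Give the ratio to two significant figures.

ratio = 6.3

pKa = -log(5.9 × 10^-4) = 3.229
pH = pKa + log(r) ⇒ log(r) = 4.03 − 3.229 = +0.801
r = [F-]/[HF] = 10^(+0.801) = 6.32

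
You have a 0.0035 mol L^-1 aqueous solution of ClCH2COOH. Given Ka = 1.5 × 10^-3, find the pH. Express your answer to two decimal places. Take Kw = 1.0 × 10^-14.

pH = 2.78

ClCH2COOH ⇌ ClCH2COO- + H+
From the ICE table, Ka = [H+]²/(0.0035 − [H+]) = 1.5 × 10^-3.
[H+] is not negligible relative to C₀; solve [H+]² + 0.0015·[H+] − 5.25e-06 = 0.
[H+] = (−Ka + √(Ka² + 4·Ka·C₀))/2 = 1.66 × 10^-3 M
pH = −log[H+] = −log(1.66 × 10^-3) = 2.78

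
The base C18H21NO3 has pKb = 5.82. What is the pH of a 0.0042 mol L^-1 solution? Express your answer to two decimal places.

pH = 9.90

C18H21NO3 + H2O ⇌ C18H22NO3+ + OH-
Kb = 10^(−5.82) = 1.51 × 10^-6
Kb = [OH-]²/(0.0042 − [OH-]) = 1.51 × 10^-6
Neglecting [OH-] in the denominator: [OH-] = √(1.51 × 10^-6 × 0.0042) = 7.96 × 10^-5 M
([OH-]/C₀ = 1.9% < 5%, so the approximation holds.)
pOH = −log(7.96 × 10^-5) = 4.10; pH = 14.00 − 4.10 = 9.90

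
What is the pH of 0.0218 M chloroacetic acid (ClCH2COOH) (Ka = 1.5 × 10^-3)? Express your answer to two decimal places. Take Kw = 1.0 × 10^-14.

pH = 2.30

ClCH2COOH ⇌ ClCH2COO- + H+
Ka = [H+]²/(0.0218 − [H+]) = 1.5 × 10^-3
[H+] is not negligible relative to C₀; solve [H+]² + 0.0015·[H+] − 3.27e-05 = 0.
[H+] = (−Ka + √(Ka² + 4·Ka·C₀))/2 = 5.02 × 10^-3 M
pH = −log[H+] = −log(5.02 × 10^-3) = 2.30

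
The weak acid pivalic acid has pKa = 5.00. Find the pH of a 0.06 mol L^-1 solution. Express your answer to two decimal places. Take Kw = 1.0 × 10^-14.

(CH3)3CCOOH ⇌ (CH3)3CCOO- + H+
Ka = 10^(−5.00) = 1.00 × 10^-5
From the ICE table, Ka = [H+]²/(0.06 − [H+]) = 1.00 × 10^-5.
Since Ka ≪ C₀, [H+] ≈ √(Ka·C₀) = 7.75 × 10^-4 M.
Check: 1.3% ionized — well under 5%, approximation valid.
pH = −log(7.75 × 10^-4) = 3.11

pH = 3.11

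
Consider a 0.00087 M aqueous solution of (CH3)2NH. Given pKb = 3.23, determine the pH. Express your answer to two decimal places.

(CH3)2NH + H2O ⇌ (CH3)2NH2+ + OH-
Kb = 10^(−3.23) = 5.89 × 10^-4
Kb = x²/(0.00087 − x) = 5.89 × 10^-4
x is not negligible relative to C₀; solve x² + 0.000589·x − 5.12e-07 = 0.
x = (−Kb + √(Kb² + 4·Kb·C₀))/2 = 4.80 × 10^-4 M
pOH = −log(4.80 × 10^-4) = 3.32; pH = 14.00 − 3.32 = 10.68

pH = 10.68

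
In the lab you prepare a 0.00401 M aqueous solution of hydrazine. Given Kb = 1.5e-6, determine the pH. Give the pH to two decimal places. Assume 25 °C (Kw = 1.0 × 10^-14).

N2H4 + H2O ⇌ N2H5+ + OH-
Let x = [OH-] at equilibrium. Kb = x²/(0.00401 − x).
Assume x ≪ 0.00401: x ≈ √(1.5 × 10^-6 × 0.00401) = 7.76 × 10^-5 M
pOH = 4.11, so pH = 14.00 − pOH = 9.89

pH = 9.89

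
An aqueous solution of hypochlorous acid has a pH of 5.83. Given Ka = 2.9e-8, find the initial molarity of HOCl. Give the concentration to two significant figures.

C₀ = 7.7 × 10^-5 M

[H+] = 10^(-5.83) = 1.48 × 10^-6 M = x
Ka = x²/(C₀ − x) ⇒ C₀ = x + x²/Ka
C₀ = 1.48 × 10^-6 + (1.48 × 10^-6)²/(2.9 × 10^-8) = 7.70 × 10^-5 M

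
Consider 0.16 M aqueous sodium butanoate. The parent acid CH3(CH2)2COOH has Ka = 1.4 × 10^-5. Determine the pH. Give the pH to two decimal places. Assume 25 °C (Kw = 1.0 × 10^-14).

CH3(CH2)2COO- is the conjugate base of the weak acid CH3(CH2)2COOH.
Kb = Kw/Ka = 1.0×10^-14 / 1.4 × 10^-5 = 7.14 × 10^-10
Kb = [OH-]²/(0.16 − [OH-]) = 7.14 × 10^-10
Assume [OH-] ≪ 0.16: [OH-] ≈ √(7.14 × 10^-10 × 0.16) = 1.07 × 10^-5 M
pOH = 4.97, so pH = 14.00 − pOH = 9.03

pH = 9.03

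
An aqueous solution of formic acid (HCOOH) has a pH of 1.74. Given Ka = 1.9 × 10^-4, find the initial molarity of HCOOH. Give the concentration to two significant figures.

C₀ = 1.8 M

[H+] = 10^(-1.74) = 1.82 × 10^-2 M = x
Ka = x²/(C₀ − x) ⇒ C₀ = x + x²/Ka
C₀ = 1.82 × 10^-2 + (1.82 × 10^-2)²/(1.9 × 10^-4) = 1.76 M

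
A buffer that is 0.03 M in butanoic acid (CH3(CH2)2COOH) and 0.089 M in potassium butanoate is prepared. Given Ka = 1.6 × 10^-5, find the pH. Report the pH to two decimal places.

pKa = −log(1.6 × 10^-5) = 4.796
Using pH = pKa + log([base]/[acid]) with [base]/[acid] = 0.089/0.03:
pH = 4.796 + (+0.472) = 5.27

pH = 5.27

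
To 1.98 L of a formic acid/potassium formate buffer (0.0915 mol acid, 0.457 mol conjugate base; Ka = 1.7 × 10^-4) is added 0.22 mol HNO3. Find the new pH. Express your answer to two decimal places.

Added H+ converts HCOO- to HCOOH: HCOOH → 0.311 mol, HCOO- → 0.237 mol.
pKa = −log(1.7 × 10^-4) = 3.770
pH = pKa + log([A⁻]/[HA]) = 3.770 + log(0.237/0.311) = 3.770 -0.118

pH = 3.65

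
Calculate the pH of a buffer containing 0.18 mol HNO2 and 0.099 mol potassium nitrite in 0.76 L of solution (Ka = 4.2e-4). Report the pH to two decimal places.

pKa = −log(4.2 × 10^-4) = 3.377
pH = pKa + log([A⁻]/[HA]) = 3.377 + log(0.099/0.18)
pH = 3.377 + (-0.260) = 3.12

pH = 3.12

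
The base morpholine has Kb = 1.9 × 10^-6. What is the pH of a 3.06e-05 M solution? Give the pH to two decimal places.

pH = 8.83

C4H8ONH + H2O ⇌ C4H8ONH2+ + OH-
Kb = [OH-]²/(3.06e-05 − [OH-]) = 1.9 × 10^-6
The 5% rule fails; solving [OH-]² + Kb·[OH-] − Kb·C₀ = 0 exactly:
[OH-] = [−1.9e-06 + √(1.9e-06² + 2.33e-10)]/2 = 6.73 × 10^-6 M
pOH = −log(6.73 × 10^-6) = 5.17; pH = 14.00 − 5.17 = 8.83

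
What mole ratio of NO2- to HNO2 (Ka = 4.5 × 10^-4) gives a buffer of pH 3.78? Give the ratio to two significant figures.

ratio = 2.7

pKa = -log(4.5 × 10^-4) = 3.347
pH = pKa + log(r) ⇒ log(r) = 3.78 − 3.347 = +0.433
r = [NO2-]/[HNO2] = 10^(+0.433) = 2.71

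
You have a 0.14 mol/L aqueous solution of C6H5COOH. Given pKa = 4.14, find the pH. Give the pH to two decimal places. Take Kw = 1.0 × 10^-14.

pH = 2.50

C6H5COOH ⇌ C6H5COO- + H+
Ka = 10^(−4.14) = 7.24 × 10^-5
From the ICE table, Ka = [H+]²/(0.14 − [H+]) = 7.24 × 10^-5.
Since Ka ≪ C₀, [H+] ≈ √(Ka·C₀) = 3.18 × 10^-3 M.
Check: 2.3% ionized — well under 5%, approximation valid.
pH = −log(3.18 × 10^-3) = 2.50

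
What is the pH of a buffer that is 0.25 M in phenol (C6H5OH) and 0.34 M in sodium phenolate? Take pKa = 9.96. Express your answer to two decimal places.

Henderson–Hasselbalch: pH = pKa + log([C6H5O-]/[C6H5OH]) = 9.96 + log(0.34/0.25)
pH = 9.96 + (+0.134) = 10.09

pH = 10.09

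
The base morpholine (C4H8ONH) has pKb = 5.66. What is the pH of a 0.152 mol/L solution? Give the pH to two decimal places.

pH = 10.76

C4H8ONH + H2O ⇌ C4H8ONH2+ + OH-
Kb = 10^(−5.66) = 2.19 × 10^-6
Kb = [OH-]²/(0.152 − [OH-]) = 2.19 × 10^-6
Neglecting [OH-] in the denominator: [OH-] = √(2.19 × 10^-6 × 0.152) = 5.77 × 10^-4 M
pOH = 3.24, so pH = 14.00 − pOH = 10.76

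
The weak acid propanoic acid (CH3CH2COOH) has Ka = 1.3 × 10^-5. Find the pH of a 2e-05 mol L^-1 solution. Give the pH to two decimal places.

pH = 4.96

CH3CH2COOH ⇌ CH3CH2COO- + H+
From the ICE table, Ka = x²/(2e-05 − x) = 1.3 × 10^-5.
x is not negligible relative to C₀; solve x² + 1.3e-05·x − 2.6e-10 = 0.
x = (−Ka + √(Ka² + 4·Ka·C₀))/2 = 1.09 × 10^-5 M
pH = −log(1.09 × 10^-5) = 4.96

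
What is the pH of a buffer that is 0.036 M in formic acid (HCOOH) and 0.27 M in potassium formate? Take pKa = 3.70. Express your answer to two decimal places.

Henderson–Hasselbalch: pH = pKa + log([HCOO-]/[HCOOH]) = 3.70 + log(0.27/0.036)
pH = 3.70 + (+0.875) = 4.58

pH = 4.58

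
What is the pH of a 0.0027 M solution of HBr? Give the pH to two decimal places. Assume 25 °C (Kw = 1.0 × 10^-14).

HBr is a strong acid and dissociates completely, so [H+] = 0.0027 M.
pH = -log(0.0027) = 2.57

pH = 2.57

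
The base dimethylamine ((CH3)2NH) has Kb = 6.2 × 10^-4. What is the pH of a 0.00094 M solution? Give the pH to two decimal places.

(CH3)2NH + H2O ⇌ (CH3)2NH2+ + OH-
Let x = [OH-] at equilibrium. Kb = x²/(0.00094 − x).
x is not negligible relative to C₀; solve x² + 0.00062·x − 5.83e-07 = 0.
x = (−Kb + √(Kb² + 4·Kb·C₀))/2 = 5.14 × 10^-4 M
pOH = 3.29, so pH = 14.00 − pOH = 10.71

pH = 10.71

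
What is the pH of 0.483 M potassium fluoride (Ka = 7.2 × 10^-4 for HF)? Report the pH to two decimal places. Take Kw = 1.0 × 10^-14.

pH = 8.41

F- is the conjugate base of the weak acid HF.
Kb = Kw/Ka = 1.0×10^-14 / 7.2 × 10^-4 = 1.39 × 10^-11
Kb = x²/(0.483 − x) = 1.39 × 10^-11
Since Kb ≪ C₀, x ≈ √(Kb·C₀) = 2.59 × 10^-6 M.
Check: 0.00054% ionized — well under 5%, approximation valid.
pOH = −log(2.59 × 10^-6) = 5.59; pH = 14.00 − 5.59 = 8.41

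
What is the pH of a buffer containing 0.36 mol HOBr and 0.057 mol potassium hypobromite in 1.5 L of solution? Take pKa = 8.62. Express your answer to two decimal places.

pH = 7.82

pH = pKa + log([A⁻]/[HA]) = 8.62 + log(0.057/0.36)
pH = 8.62 + (-0.800) = 7.82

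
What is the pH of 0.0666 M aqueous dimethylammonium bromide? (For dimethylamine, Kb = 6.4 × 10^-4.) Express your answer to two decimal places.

(CH3)2NH2+ is the conjugate acid of the weak base (CH3)2NH.
Ka = Kw/Kb = 1.0×10^-14 / 6.4 × 10^-4 = 1.56 × 10^-11
From the ICE table, Ka = [H+]²/(0.0666 − [H+]) = 1.56 × 10^-11.
Since Ka ≪ C₀, [H+] ≈ √(Ka·C₀) = 1.02 × 10^-6 M.
([H+]/C₀ = 0.0015% < 5%, so the approximation holds.)
pH = −log(1.02 × 10^-6) = 5.99

pH = 5.99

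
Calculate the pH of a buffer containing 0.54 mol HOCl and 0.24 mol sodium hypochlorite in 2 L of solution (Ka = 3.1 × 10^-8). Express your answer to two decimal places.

pKa = −log(3.1 × 10^-8) = 7.509
pH = pKa + log([A⁻]/[HA]) = 7.509 + log(0.24/0.54)
pH = 7.509 + (-0.352) = 7.16

pH = 7.16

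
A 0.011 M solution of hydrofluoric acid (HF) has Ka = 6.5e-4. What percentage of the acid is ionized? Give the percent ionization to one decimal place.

21.5%

HF ⇌ F- + H+; let x = [H+] at equilibrium.
Solve x² + 0.00065x − 7.15e-06 = 0 → x = 2.37 × 10^-3 M
% ionization = x/C₀ × 100% = 2.37 × 10^-3/0.011 × 100% = 21.5%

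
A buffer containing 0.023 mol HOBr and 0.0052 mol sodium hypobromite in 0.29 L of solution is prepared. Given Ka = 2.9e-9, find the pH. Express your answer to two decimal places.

pH = 7.89

pKa = −log(2.9 × 10^-9) = 8.538
Using pH = pKa + log([base]/[acid]) with [base]/[acid] = 0.0052/0.023:
pH = 8.538 + (-0.646) = 7.89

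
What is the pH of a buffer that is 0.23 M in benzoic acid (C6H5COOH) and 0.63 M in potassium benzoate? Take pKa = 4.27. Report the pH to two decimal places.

pH = 4.71

Henderson–Hasselbalch: pH = pKa + log([C6H5COO-]/[C6H5COOH]) = 4.27 + log(0.63/0.23)
pH = 4.27 + (+0.438) = 4.71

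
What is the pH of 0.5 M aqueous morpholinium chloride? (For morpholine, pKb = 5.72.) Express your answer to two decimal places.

C4H8ONH2+ is the conjugate acid of the weak base C4H8ONH.
Kb = 10^(−5.72) = 1.91 × 10^-6
Ka = Kw/Kb = 1.0×10^-14 / 1.91 × 10^-6 = 5.24 × 10^-9
From the ICE table, Ka = [H+]²/(0.5 − [H+]) = 5.24 × 10^-9.
Neglecting [H+] in the denominator: [H+] = √(5.24 × 10^-9 × 0.5) = 5.12 × 10^-5 M
Check: 0.01% ionized — well under 5%, approximation valid.
pH = −log[H+] = −log(5.12 × 10^-5) = 4.29

pH = 4.29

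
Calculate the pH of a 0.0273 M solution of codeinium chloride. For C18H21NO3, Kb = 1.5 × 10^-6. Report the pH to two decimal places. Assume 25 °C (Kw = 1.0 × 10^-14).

C18H22NO3+ is the conjugate acid of the weak base C18H21NO3.
Ka = Kw/Kb = 1.0×10^-14 / 1.5 × 10^-6 = 6.67 × 10^-9
Let x = [H+] at equilibrium. Ka = x²/(0.0273 − x).
Since Ka ≪ C₀, x ≈ √(Ka·C₀) = 1.35 × 10^-5 M.
Check: 0.049% ionized — well under 5%, approximation valid.
pH = −log(1.35 × 10^-5) = 4.87

pH = 4.87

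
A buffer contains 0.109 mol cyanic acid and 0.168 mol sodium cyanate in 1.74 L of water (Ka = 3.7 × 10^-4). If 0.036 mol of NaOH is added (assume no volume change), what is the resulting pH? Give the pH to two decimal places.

After neutralization: n(HOCN) = 0.073 mol, n(OCN-) = 0.204 mol.
pKa = −log(3.7 × 10^-4) = 3.432
Henderson–Hasselbalch with mole ratio 0.204/0.073: pH = 3.432 + (+0.446)

pH = 3.88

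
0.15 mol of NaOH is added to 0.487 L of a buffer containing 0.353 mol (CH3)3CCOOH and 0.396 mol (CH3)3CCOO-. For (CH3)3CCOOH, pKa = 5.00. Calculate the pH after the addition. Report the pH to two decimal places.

After neutralization: n((CH3)3CCOOH) = 0.203 mol, n((CH3)3CCOO-) = 0.546 mol.
Henderson–Hasselbalch with mole ratio 0.546/0.203: pH = 5.00 + (+0.430)

pH = 5.43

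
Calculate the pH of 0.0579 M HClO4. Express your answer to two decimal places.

pH = 1.24

HClO4 is a strong acid and dissociates completely, so [H+] = 0.0579 M.
pH = -log(0.0579) = 1.24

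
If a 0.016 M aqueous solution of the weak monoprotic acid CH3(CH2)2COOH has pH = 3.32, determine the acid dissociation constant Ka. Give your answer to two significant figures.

[H+] = 10^(-3.32) = 4.79 × 10^-4 M
At equilibrium [HA] = 0.016 − 4.79 × 10^-4 = 1.55 × 10^-2 M
Ka = [H+][A-]/[HA] = (4.79 × 10^-4)² / 1.55 × 10^-2 = 1.5 × 10^-5

Ka = 1.5 × 10^-5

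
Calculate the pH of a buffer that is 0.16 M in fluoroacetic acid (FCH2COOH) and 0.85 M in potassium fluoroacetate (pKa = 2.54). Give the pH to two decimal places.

Henderson–Hasselbalch: pH = pKa + log([FCH2COO-]/[FCH2COOH]) = 2.54 + log(0.85/0.16)
pH = 2.54 + (+0.725) = 3.27

pH = 3.27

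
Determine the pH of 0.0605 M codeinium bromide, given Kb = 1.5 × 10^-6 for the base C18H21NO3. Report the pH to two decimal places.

C18H22NO3+ is the conjugate acid of the weak base C18H21NO3.
Ka = Kw/Kb = 1.0×10^-14 / 1.5 × 10^-6 = 6.67 × 10^-9
Ka = [H+]²/(0.0605 − [H+]) = 6.67 × 10^-9
Assume [H+] ≪ 0.0605: [H+] ≈ √(6.67 × 10^-9 × 0.0605) = 2.01 × 10^-5 M
pH = −log(2.01 × 10^-5) = 4.70

pH = 4.70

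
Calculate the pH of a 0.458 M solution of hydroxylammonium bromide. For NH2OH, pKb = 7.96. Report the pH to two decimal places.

pH = 3.19

NH3OH+ is the conjugate acid of the weak base NH2OH.
Kb = 10^(−7.96) = 1.10 × 10^-8
Ka = Kw/Kb = 1.0×10^-14 / 1.10 × 10^-8 = 9.09 × 10^-7
Ka = [H+]²/(0.458 − [H+]) = 9.09 × 10^-7
Assume [H+] ≪ 0.458: [H+] ≈ √(9.09 × 10^-7 × 0.458) = 6.45 × 10^-4 M
pH = −log[H+] = −log(6.45 × 10^-4) = 3.19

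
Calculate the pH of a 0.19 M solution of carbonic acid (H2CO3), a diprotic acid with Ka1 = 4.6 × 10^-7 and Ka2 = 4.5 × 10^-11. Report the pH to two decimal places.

Ka1 ≫ Ka2, so treat the first dissociation as the only significant source of H+.
Ka1 = x²/(0.19 − x) = 4.6 × 10^-7
x ≈ √(4.6 × 10^-7 × 0.19) = 2.96 × 10^-4 M
pH = −log(2.96 × 10^-4) = 3.53

pH = 3.53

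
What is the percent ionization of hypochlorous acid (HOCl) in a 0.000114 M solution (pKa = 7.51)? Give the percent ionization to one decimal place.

HOCl ⇌ OCl- + H+; let x = [H+] at equilibrium.
Ka = 10^(−7.51) = 3.09 × 10^-8
x ≈ √(Ka·C₀) = √(3.09 × 10^-8 × 0.000114) = 1.88 × 10^-6 M
Fraction ionized = 1.88 × 10^-6 / 0.000114 = 0.0165 → 1.6%

1.6%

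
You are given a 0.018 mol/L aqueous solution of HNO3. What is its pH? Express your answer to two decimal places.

HNO3 is a strong acid and dissociates completely, so [H+] = 0.018 M.
pH = -log(0.018) = 1.74

pH = 1.74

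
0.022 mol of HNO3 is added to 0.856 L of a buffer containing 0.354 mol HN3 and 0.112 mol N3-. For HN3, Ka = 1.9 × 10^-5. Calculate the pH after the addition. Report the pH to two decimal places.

After neutralization: n(HN3) = 0.376 mol, n(N3-) = 0.09 mol.
pKa = −log(1.9 × 10^-5) = 4.721
pH = pKa + log(n_N3-/n_HN3) = 4.721 + log(0.09/0.376) = 4.721 + (-0.621)

pH = 4.10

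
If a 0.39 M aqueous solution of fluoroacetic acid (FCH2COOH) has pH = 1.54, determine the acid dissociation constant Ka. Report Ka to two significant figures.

Ka = 2.3 × 10^-3

[H+] = 10^(-1.54) = 2.88 × 10^-2 M
At equilibrium [HA] = 0.39 − 2.88 × 10^-2 = 3.61 × 10^-1 M
Ka = [H+][A-]/[HA] = (2.88 × 10^-2)² / 3.61 × 10^-1 = 2.3 × 10^-3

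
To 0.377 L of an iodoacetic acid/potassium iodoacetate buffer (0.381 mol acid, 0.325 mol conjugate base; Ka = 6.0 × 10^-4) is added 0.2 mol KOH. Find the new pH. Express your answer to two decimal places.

OH- converts ICH2COOH to ICH2COO-: ICH2COOH → 0.181 mol, ICH2COO- → 0.525 mol.
pKa = −log(6.0 × 10^-4) = 3.222
pH = pKa + log(n_ICH2COO-/n_ICH2COOH) = 3.222 + log(0.525/0.181) = 3.222 + (+0.462)

pH = 3.68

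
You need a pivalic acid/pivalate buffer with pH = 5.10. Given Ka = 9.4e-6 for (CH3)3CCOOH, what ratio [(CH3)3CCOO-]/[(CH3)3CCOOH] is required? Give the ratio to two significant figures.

ratio = 1.2

pKa = -log(9.4 × 10^-6) = 5.027
pH = pKa + log(r) ⇒ log(r) = 5.10 − 5.027 = +0.073
r = [(CH3)3CCOO-]/[(CH3)3CCOOH] = 10^(+0.073) = 1.18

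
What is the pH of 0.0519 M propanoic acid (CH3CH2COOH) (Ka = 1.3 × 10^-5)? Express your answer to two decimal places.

CH3CH2COOH ⇌ CH3CH2COO- + H+
From the ICE table, Ka = x²/(0.0519 − x) = 1.3 × 10^-5.
Neglecting x in the denominator: x = √(1.3 × 10^-5 × 0.0519) = 8.21 × 10^-4 M
Check: 1.6% ionized — well under 5%, approximation valid.
pH = −log(8.21 × 10^-4) = 3.09

pH = 3.09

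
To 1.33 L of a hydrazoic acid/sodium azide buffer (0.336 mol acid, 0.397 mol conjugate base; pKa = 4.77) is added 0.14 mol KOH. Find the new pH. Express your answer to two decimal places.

OH- converts HN3 to N3-: HN3 → 0.196 mol, N3- → 0.537 mol.
pH = pKa + log(n_N3-/n_HN3) = 4.77 + log(0.537/0.196) = 4.77 + (+0.438)

pH = 5.21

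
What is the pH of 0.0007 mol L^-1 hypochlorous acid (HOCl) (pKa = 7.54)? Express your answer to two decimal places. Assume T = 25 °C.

HOCl ⇌ OCl- + H+
Ka = 10^(−7.54) = 2.88 × 10^-8
From the ICE table, Ka = [H+]²/(0.0007 − [H+]) = 2.88 × 10^-8.
Assume [H+] ≪ 0.0007: [H+] ≈ √(2.88 × 10^-8 × 0.0007) = 4.49 × 10^-6 M
pH = −log(4.49 × 10^-6) = 5.35

pH = 5.35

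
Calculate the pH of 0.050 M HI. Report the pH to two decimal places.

pH = 1.30

HI is a strong acid and dissociates completely, so [H+] = 0.050 M.
pH = -log(0.05) = 1.30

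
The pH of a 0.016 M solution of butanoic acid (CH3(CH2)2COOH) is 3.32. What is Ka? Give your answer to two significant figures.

Ka = 1.5 × 10^-5

[H+] = 10^(-3.32) = 4.79 × 10^-4 M
At equilibrium [HA] = 0.016 − 4.79 × 10^-4 = 1.55 × 10^-2 M
Ka = [H+][A-]/[HA] = (4.79 × 10^-4)² / 1.55 × 10^-2 = 1.5 × 10^-5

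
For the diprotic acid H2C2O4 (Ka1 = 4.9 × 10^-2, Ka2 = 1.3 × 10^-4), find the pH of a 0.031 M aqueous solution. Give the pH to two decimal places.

pH = 1.67

Ka1 ≫ Ka2, so treat the first dissociation as the only significant source of H+.
Ka1 = x²/(0.031 − x) = 4.9 × 10^-2
Solving the quadratic: x = (−Ka1 + √(Ka1² + 4·Ka1·C₀))/2 = 2.15 × 10^-2 M
pH = −log(2.15 × 10^-2) = 1.67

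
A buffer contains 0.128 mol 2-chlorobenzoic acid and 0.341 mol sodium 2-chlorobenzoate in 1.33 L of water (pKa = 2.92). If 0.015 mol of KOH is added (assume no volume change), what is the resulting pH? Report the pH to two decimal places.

pH = 3.42

After neutralization: n(ClC6H4COOH) = 0.113 mol, n(ClC6H4COO-) = 0.356 mol.
pH = pKa + log(n_ClC6H4COO-/n_ClC6H4COOH) = 2.92 + log(0.356/0.113) = 2.92 + (+0.498)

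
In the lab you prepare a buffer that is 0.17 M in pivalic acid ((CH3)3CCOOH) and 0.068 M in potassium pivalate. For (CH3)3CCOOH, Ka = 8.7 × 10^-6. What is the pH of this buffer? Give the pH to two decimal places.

pH = 4.66

pKa = −log(8.7 × 10^-6) = 5.060
Using pH = pKa + log([base]/[acid]) with [base]/[acid] = 0.068/0.17:
pH = 5.060 + (-0.398) = 4.66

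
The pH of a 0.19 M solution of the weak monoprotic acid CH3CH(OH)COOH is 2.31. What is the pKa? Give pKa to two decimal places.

[H+] = 10^(-2.31) = 4.90 × 10^-3 M
At equilibrium [HA] = 0.19 − 4.90 × 10^-3 = 1.85 × 10^-1 M
Ka = [H+][A-]/[HA] = (4.90 × 10^-3)² / 1.85 × 10^-1 = 1.30 × 10^-4
pKa = -log(1.30 × 10^-4) = 3.89

pKa = 3.89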